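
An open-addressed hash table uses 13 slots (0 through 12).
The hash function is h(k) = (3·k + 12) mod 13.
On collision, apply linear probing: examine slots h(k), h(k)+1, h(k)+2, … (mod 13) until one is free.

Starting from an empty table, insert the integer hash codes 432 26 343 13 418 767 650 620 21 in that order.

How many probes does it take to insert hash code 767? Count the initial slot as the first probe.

4

Insert 432: h=8, slot 8 empty → index 8.
Insert 26: h=12, slot 12 empty → index 12.
Insert 343: h=1, slot 1 empty → index 1.
Insert 13: h=12, slot 12 occupied → index 0.
Insert 418: h=5, slot 5 empty → index 5.
Insert 767: h=12, slots 12,0,1 occupied → index 2.
Insert 650: h=12, slots 12,0,1,2 occupied → index 3.
Insert 620: h=0, slots 0,1,2,3 occupied → index 4.
Insert 21: h=10, slot 10 empty → index 10.
Table: [13, 343, 767, 650, 620, 418, —, —, 432, —, 21, —, 26]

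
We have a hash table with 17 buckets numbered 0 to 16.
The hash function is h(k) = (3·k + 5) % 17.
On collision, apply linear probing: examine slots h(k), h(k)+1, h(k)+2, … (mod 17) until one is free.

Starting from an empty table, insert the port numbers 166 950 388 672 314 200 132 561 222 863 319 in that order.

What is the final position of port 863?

0

166 hashes to 10; slot 10 is free -> place at 10.
950 hashes to 16; slot 16 is free -> place at 16.
388 hashes to 13; slot 13 is free -> place at 13.
672 hashes to 15; slot 15 is free -> place at 15.
314 hashes to 12; slot 12 is free -> place at 12.
200 hashes to 10; 10 taken -> place at 11.
132 hashes to 10; 10,11,12,13 taken -> place at 14.
561 hashes to 5; slot 5 is free -> place at 5.
222 hashes to 8; slot 8 is free -> place at 8.
863 hashes to 10; 10,11,12,13,14,15,16 taken -> place at 0.
319 hashes to 10; 10,11,12,13,14,15,16,0 taken -> place at 1.
Table: [863, 319, —, —, —, 561, —, —, 222, —, 166, 200, 314, 388, 132, 672, 950]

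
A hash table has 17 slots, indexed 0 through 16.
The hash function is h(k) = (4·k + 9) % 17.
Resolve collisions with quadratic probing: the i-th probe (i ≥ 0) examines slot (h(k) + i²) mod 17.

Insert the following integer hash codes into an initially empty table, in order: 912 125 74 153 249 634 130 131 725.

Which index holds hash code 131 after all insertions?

7

Insert 912: h=2, slot 2 empty => index 2.
Insert 125: h=16, slot 16 empty => index 16.
Insert 74: h=16, slot 16 occupied => index 0.
Insert 153: h=9, slot 9 empty => index 9.
Insert 249: h=2, slot 2 occupied => index 3.
Insert 634: h=12, slot 12 empty => index 12.
Insert 130: h=2, slots 2,3 occupied => index 6.
Insert 131: h=6, slot 6 occupied => index 7.
Insert 725: h=2, slots 2,3,6 occupied => index 11.
Table: [74, —, 912, 249, —, —, 130, 131, —, 153, —, 725, 634, —, —, —, 125]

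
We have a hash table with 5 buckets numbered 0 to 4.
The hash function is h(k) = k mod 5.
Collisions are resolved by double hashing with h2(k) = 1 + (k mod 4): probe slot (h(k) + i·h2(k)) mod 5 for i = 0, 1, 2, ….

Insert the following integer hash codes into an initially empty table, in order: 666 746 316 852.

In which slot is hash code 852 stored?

Insert 666: h=1, slot 1 empty → index 1.
Insert 746: h=1, h2=3, slot 1 occupied → index 4.
Insert 316: h=1, h2=1, slot 1 occupied → index 2.
Insert 852: h=2, h2=1, slot 2 occupied → index 3.
Table: [—, 666, 316, 852, 746]

3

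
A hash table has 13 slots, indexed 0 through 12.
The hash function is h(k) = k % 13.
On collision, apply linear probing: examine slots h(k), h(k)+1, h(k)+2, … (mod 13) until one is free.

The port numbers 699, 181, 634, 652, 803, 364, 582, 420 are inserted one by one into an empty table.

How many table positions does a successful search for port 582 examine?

699: h=10 => slot 10
181: h=12 => slot 12
634: h=10, probe 10,11 => slot 11
652: h=2 => slot 2
803: h=10, probe 10,11,12,0 => slot 0
364: h=0, probe 0,1 => slot 1
582: h=10, probe 10,11,12,0,1,2,3 => slot 3
420: h=4 => slot 4
Table: [803, 364, 652, 582, 420, -, -, -, -, -, 699, 634, 181]
Lookup 582: h=10, probe 10,11,12,0,1,2,3 → found at 3.

7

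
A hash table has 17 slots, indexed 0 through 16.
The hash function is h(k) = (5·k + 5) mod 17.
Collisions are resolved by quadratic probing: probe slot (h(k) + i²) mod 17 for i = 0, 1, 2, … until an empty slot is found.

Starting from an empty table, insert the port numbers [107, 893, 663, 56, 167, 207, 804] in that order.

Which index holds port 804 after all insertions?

Insert 107: h=13, slot 13 empty -> index 13.
Insert 893: h=16, slot 16 empty -> index 16.
Insert 663: h=5, slot 5 empty -> index 5.
Insert 56: h=13, slot 13 occupied -> index 14.
Insert 167: h=7, slot 7 empty -> index 7.
Insert 207: h=3, slot 3 empty -> index 3.
Insert 804: h=13, slots 13,14 occupied -> index 0.
Table: [804, -, -, 207, -, 663, -, 167, -, -, -, -, -, 107, 56, -, 893]

0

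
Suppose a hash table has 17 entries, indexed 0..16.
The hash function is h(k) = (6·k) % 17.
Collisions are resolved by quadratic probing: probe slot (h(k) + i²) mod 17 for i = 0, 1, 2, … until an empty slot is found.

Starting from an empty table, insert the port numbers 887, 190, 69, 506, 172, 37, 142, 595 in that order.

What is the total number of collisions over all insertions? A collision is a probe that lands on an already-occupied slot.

Insert 887: h=1, slot 1 empty → index 1.
Insert 190: h=1, slot 1 occupied → index 2.
Insert 69: h=6, slot 6 empty → index 6.
Insert 506: h=10, slot 10 empty → index 10.
Insert 172: h=12, slot 12 empty → index 12.
Insert 37: h=1, slots 1,2 occupied → index 5.
Insert 142: h=2, slot 2 occupied → index 3.
Insert 595: h=0, slot 0 empty → index 0.
Table: [595, 887, 190, 142, _, 37, 69, _, _, _, 506, _, 172, _, _, _, _]

4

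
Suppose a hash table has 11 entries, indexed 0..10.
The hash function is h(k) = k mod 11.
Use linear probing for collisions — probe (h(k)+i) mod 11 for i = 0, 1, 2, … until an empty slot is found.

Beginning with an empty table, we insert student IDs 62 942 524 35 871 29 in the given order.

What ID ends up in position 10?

29

62: h=7 → slot 7
942: h=7, probe 7,8 → slot 8
524: h=7, probe 7,8,9 → slot 9
35: h=2 → slot 2
871: h=2, probe 2,3 → slot 3
29: h=7, probe 7,8,9,10 → slot 10
Table: [., ., 35, 871, ., ., ., 62, 942, 524, 29]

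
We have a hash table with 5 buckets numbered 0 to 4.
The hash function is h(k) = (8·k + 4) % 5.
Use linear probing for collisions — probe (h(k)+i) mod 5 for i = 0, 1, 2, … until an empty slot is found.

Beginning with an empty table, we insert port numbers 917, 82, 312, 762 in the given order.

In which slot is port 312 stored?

917: h=0 => slot 0
82: h=0, probe 0,1 => slot 1
312: h=0, probe 0,1,2 => slot 2
762: h=0, probe 0,1,2,3 => slot 3
Table: [917, 82, 312, 762, —]

2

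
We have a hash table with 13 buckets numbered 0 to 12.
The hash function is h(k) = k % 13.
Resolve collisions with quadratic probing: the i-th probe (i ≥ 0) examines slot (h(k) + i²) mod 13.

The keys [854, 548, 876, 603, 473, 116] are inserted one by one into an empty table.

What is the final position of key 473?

1

854 hashes to 9; slot 9 is free → place at 9.
548 hashes to 2; slot 2 is free → place at 2.
876 hashes to 5; slot 5 is free → place at 5.
603 hashes to 5; 5 taken → place at 6.
473 hashes to 5; 5,6,9 taken → place at 1.
116 hashes to 12; slot 12 is free → place at 12.
Table: [—, 473, 548, —, —, 876, 603, —, —, 854, —, —, 116]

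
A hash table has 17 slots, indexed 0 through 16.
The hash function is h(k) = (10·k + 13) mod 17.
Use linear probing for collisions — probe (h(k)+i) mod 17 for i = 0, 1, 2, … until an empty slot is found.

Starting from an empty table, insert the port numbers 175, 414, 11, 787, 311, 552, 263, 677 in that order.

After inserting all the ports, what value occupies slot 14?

175 hashes to 12; slot 12 is free -> place at 12.
414 hashes to 5; slot 5 is free -> place at 5.
11 hashes to 4; slot 4 is free -> place at 4.
787 hashes to 12; 12 taken -> place at 13.
311 hashes to 12; 12,13 taken -> place at 14.
552 hashes to 8; slot 8 is free -> place at 8.
263 hashes to 8; 8 taken -> place at 9.
677 hashes to 0; slot 0 is free -> place at 0.
Table: [677, _, _, _, 11, 414, _, _, 552, 263, _, _, 175, 787, 311, _, _]

311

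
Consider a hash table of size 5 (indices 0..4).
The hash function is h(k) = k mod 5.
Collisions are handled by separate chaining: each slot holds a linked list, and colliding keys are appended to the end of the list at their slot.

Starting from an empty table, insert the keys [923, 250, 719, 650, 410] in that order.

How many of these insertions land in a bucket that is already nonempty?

923 → bucket 3
250 → bucket 0
719 → bucket 4
650 → bucket 0 (collision)
410 → bucket 0 (collision)
Final buckets:
0: 250 -> 650 -> 410
1: ∅
2: ∅
3: 923
4: 719

2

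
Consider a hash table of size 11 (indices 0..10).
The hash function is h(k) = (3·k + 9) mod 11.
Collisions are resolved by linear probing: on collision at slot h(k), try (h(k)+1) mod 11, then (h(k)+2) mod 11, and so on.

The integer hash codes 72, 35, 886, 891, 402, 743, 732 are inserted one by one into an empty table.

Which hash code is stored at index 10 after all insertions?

732

72 hashes to 5; slot 5 is free → place at 5.
35 hashes to 4; slot 4 is free → place at 4.
886 hashes to 5; 5 taken → place at 6.
891 hashes to 9; slot 9 is free → place at 9.
402 hashes to 5; 5,6 taken → place at 7.
743 hashes to 5; 5,6,7 taken → place at 8.
732 hashes to 5; 5,6,7,8,9 taken → place at 10.
Table: [-, -, -, -, 35, 72, 886, 402, 743, 891, 732]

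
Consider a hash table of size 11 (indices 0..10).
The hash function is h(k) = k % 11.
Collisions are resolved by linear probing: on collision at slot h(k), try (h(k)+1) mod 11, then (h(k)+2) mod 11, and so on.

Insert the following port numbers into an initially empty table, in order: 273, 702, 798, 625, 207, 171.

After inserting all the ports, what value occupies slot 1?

207

Insert 273: h=9, slot 9 empty -> index 9.
Insert 702: h=9, slot 9 occupied -> index 10.
Insert 798: h=6, slot 6 empty -> index 6.
Insert 625: h=9, slots 9,10 occupied -> index 0.
Insert 207: h=9, slots 9,10,0 occupied -> index 1.
Insert 171: h=6, slot 6 occupied -> index 7.
Table: [625, 207, ., ., ., ., 798, 171, ., 273, 702]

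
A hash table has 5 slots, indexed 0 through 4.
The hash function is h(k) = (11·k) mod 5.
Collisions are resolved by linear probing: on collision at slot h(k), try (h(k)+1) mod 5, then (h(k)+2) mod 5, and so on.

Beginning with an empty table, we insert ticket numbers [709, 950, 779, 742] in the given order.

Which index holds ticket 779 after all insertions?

1

709 hashes to 4; slot 4 is free -> place at 4.
950 hashes to 0; slot 0 is free -> place at 0.
779 hashes to 4; 4,0 taken -> place at 1.
742 hashes to 2; slot 2 is free -> place at 2.
Table: [950, 779, 742, -, 709]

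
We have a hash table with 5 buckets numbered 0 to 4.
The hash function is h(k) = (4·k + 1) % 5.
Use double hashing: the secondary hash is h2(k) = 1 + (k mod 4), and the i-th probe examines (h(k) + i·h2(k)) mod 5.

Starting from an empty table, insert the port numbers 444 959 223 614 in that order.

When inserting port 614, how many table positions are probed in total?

444 hashes to 2; slot 2 is free => place at 2.
959 hashes to 2, h2=4; 2 taken => place at 1.
223 hashes to 3; slot 3 is free => place at 3.
614 hashes to 2, h2=3; 2 taken => place at 0.
Table: [614, 959, 444, 223, .]

2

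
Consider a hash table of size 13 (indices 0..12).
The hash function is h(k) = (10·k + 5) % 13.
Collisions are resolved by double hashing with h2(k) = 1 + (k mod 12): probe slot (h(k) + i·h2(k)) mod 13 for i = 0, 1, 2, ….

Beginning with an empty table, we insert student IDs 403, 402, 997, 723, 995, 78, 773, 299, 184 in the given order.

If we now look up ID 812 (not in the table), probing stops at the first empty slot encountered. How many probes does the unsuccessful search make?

403 hashes to 5; slot 5 is free => place at 5.
402 hashes to 8; slot 8 is free => place at 8.
997 hashes to 4; slot 4 is free => place at 4.
723 hashes to 7; slot 7 is free => place at 7.
995 hashes to 10; slot 10 is free => place at 10.
78 hashes to 5, h2=7; 5 taken => place at 12.
773 hashes to 0; slot 0 is free => place at 0.
299 hashes to 5, h2=12; 5,4 taken => place at 3.
184 hashes to 12, h2=5; 12,4 taken => place at 9.
Table: [773, _, _, 299, 997, 403, _, 723, 402, 184, 995, _, 78]
Lookup 812: h=0, h2=9, probe 0,9,5,1 → slot 1 empty, not found.

4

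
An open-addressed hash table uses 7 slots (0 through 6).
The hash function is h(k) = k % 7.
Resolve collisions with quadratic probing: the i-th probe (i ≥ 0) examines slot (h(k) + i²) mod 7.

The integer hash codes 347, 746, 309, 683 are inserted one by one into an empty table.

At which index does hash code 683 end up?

6

347: h=4 -> slot 4
746: h=4, probe 4,5 -> slot 5
309: h=1 -> slot 1
683: h=4, probe 4,5,1,6 -> slot 6
Table: [_, 309, _, _, 347, 746, 683]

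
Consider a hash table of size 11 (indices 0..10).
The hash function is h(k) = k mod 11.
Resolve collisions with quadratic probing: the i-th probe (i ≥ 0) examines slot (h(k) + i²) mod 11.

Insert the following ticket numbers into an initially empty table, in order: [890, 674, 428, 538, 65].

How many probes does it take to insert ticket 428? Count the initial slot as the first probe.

890: h=10 => slot 10
674: h=3 => slot 3
428: h=10, probe 10,0 => slot 0
538: h=10, probe 10,0,3,8 => slot 8
65: h=10, probe 10,0,3,8,4 => slot 4
Table: [428, ∅, ∅, 674, 65, ∅, ∅, ∅, 538, ∅, 890]

2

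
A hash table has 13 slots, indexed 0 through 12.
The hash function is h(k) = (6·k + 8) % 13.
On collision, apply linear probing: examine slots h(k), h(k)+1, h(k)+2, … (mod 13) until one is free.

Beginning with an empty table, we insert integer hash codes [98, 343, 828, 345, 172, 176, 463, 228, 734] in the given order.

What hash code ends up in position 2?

176

Insert 98: h=11, slot 11 empty => index 11.
Insert 343: h=12, slot 12 empty => index 12.
Insert 828: h=10, slot 10 empty => index 10.
Insert 345: h=11, slots 11,12 occupied => index 0.
Insert 172: h=0, slot 0 occupied => index 1.
Insert 176: h=11, slots 11,12,0,1 occupied => index 2.
Insert 463: h=4, slot 4 empty => index 4.
Insert 228: h=11, slots 11,12,0,1,2 occupied => index 3.
Insert 734: h=5, slot 5 empty => index 5.
Table: [345, 172, 176, 228, 463, 734, _, _, _, _, 828, 98, 343]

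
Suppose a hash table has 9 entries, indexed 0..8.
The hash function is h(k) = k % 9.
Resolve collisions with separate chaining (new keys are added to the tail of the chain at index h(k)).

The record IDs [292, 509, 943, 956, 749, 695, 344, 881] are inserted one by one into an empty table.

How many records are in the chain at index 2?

Insert 292: h=4, bucket 4 empty -> new chain.
Insert 509: h=5, bucket 5 empty -> new chain.
Insert 943: h=7, bucket 7 empty -> new chain.
Insert 956: h=2, bucket 2 empty -> new chain.
Insert 749: h=2, bucket 2 nonempty -> append to chain.
Insert 695: h=2, bucket 2 nonempty -> append to chain.
Insert 344: h=2, bucket 2 nonempty -> append to chain.
Insert 881: h=8, bucket 8 empty -> new chain.
Final buckets:
0: ∅
1: ∅
2: 956 -> 749 -> 695 -> 344
3: ∅
4: 292
5: 509
6: ∅
7: 943
8: 881

4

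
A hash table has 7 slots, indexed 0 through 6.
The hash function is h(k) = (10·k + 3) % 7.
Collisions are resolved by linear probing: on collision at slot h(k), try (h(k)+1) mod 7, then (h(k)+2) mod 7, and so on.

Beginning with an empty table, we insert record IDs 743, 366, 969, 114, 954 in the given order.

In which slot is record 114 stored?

3

743: h=6 → slot 6
366: h=2 → slot 2
969: h=5 → slot 5
114: h=2, probe 2,3 → slot 3
954: h=2, probe 2,3,4 → slot 4
Table: [—, —, 366, 114, 954, 969, 743]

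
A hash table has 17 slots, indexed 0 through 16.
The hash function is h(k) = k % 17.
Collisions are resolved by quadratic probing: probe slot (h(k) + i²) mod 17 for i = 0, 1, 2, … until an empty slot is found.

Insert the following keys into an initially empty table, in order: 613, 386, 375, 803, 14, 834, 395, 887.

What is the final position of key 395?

8

613: h=1 -> slot 1
386: h=12 -> slot 12
375: h=1, probe 1,2 -> slot 2
803: h=4 -> slot 4
14: h=14 -> slot 14
834: h=1, probe 1,2,5 -> slot 5
395: h=4, probe 4,5,8 -> slot 8
887: h=3 -> slot 3
Table: [∅, 613, 375, 887, 803, 834, ∅, ∅, 395, ∅, ∅, ∅, 386, ∅, 14, ∅, ∅]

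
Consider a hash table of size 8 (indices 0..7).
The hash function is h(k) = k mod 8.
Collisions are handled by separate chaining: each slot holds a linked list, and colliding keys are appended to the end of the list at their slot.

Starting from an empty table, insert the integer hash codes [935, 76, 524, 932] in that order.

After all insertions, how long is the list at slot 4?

3

Insert 935: h=7, bucket 7 empty → new chain.
Insert 76: h=4, bucket 4 empty → new chain.
Insert 524: h=4, bucket 4 nonempty → append to chain.
Insert 932: h=4, bucket 4 nonempty → append to chain.
Final buckets:
0: -
1: -
2: -
3: -
4: 76 -> 524 -> 932
5: -
6: -
7: 935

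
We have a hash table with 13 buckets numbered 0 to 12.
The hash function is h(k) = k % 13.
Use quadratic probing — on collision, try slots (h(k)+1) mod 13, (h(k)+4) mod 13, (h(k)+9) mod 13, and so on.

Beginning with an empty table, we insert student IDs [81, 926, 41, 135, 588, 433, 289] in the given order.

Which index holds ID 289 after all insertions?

81: h=3 → slot 3
926: h=3, probe 3,4 → slot 4
41: h=2 → slot 2
135: h=5 → slot 5
588: h=3, probe 3,4,7 → slot 7
433: h=4, probe 4,5,8 → slot 8
289: h=3, probe 3,4,7,12 → slot 12
Table: [∅, ∅, 41, 81, 926, 135, ∅, 588, 433, ∅, ∅, ∅, 289]

12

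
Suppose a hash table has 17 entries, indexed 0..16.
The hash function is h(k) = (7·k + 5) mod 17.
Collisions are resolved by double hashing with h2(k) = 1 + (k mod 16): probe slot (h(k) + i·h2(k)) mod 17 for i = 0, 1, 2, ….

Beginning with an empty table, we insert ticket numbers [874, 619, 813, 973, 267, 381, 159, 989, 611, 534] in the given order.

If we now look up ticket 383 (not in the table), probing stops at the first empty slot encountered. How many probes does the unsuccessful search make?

Insert 874: h=3, slot 3 empty → index 3.
Insert 619: h=3, h2=12, slot 3 occupied → index 15.
Insert 813: h=1, slot 1 empty → index 1.
Insert 973: h=16, slot 16 empty → index 16.
Insert 267: h=4, slot 4 empty → index 4.
Insert 381: h=3, h2=14, slot 3 occupied → index 0.
Insert 159: h=13, slot 13 empty → index 13.
Insert 989: h=9, slot 9 empty → index 9.
Insert 611: h=15, h2=4, slot 15 occupied → index 2.
Insert 534: h=3, h2=7, slot 3 occupied → index 10.
Table: [381, 813, 611, 874, 267, ., ., ., ., 989, 534, ., ., 159, ., 619, 973]
Lookup 383: h=0, h2=16, probe 0,16,15,14 → slot 14 empty, not found.

4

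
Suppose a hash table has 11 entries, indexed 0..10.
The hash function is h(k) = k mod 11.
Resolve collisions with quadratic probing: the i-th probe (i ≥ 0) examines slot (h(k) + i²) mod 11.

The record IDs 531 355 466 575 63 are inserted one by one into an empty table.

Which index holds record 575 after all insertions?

7

Insert 531: h=3, slot 3 empty -> index 3.
Insert 355: h=3, slot 3 occupied -> index 4.
Insert 466: h=4, slot 4 occupied -> index 5.
Insert 575: h=3, slots 3,4 occupied -> index 7.
Insert 63: h=8, slot 8 empty -> index 8.
Table: [∅, ∅, ∅, 531, 355, 466, ∅, 575, 63, ∅, ∅]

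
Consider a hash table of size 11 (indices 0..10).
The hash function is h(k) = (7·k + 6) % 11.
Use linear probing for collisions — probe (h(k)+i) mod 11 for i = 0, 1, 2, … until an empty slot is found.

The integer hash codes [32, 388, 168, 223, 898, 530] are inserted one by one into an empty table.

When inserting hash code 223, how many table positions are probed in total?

3

32: h=10 => slot 10
388: h=5 => slot 5
168: h=5, probe 5,6 => slot 6
223: h=5, probe 5,6,7 => slot 7
898: h=0 => slot 0
530: h=9 => slot 9
Table: [898, —, —, —, —, 388, 168, 223, —, 530, 32]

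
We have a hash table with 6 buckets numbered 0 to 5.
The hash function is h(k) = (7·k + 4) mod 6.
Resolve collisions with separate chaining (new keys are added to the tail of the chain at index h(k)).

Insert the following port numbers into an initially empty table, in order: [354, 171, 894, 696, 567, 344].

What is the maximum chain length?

3

354 → bucket 4
171 → bucket 1
894 → bucket 4 (collision)
696 → bucket 4 (collision)
567 → bucket 1 (collision)
344 → bucket 0
Final buckets:
0: 344
1: 171 -> 567
2: ∅
3: ∅
4: 354 -> 894 -> 696
5: ∅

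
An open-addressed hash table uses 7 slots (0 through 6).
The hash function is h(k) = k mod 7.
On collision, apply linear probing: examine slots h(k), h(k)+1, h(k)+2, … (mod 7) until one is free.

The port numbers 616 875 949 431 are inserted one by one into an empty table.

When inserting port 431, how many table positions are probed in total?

2

Insert 616: h=0, slot 0 empty -> index 0.
Insert 875: h=0, slot 0 occupied -> index 1.
Insert 949: h=4, slot 4 empty -> index 4.
Insert 431: h=4, slot 4 occupied -> index 5.
Table: [616, 875, -, -, 949, 431, -]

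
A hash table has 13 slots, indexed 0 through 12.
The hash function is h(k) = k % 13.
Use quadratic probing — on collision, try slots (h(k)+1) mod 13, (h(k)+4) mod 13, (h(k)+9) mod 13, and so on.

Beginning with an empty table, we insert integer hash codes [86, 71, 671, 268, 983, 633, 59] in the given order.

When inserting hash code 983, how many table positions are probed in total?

86: h=8 → slot 8
71: h=6 → slot 6
671: h=8, probe 8,9 → slot 9
268: h=8, probe 8,9,12 → slot 12
983: h=8, probe 8,9,12,4 → slot 4
633: h=9, probe 9,10 → slot 10
59: h=7 → slot 7
Table: [—, —, —, —, 983, —, 71, 59, 86, 671, 633, —, 268]

4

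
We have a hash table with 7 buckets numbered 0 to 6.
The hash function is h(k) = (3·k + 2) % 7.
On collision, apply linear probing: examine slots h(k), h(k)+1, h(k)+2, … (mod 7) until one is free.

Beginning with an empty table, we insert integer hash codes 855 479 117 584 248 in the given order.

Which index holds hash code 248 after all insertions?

855: h=5 → slot 5
479: h=4 → slot 4
117: h=3 → slot 3
584: h=4, probe 4,5,6 → slot 6
248: h=4, probe 4,5,6,0 → slot 0
Table: [248, —, —, 117, 479, 855, 584]

0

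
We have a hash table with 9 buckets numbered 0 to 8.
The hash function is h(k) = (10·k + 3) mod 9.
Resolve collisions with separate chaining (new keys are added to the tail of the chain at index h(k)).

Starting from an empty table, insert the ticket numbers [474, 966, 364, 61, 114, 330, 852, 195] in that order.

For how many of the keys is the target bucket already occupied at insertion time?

4

474 → bucket 0
966 → bucket 6
364 → bucket 7
61 → bucket 1
114 → bucket 0 (collision)
330 → bucket 0 (collision)
852 → bucket 0 (collision)
195 → bucket 0 (collision)
Final buckets:
0: 474 -> 114 -> 330 -> 852 -> 195
1: 61
2: _
3: _
4: _
5: _
6: 966
7: 364
8: _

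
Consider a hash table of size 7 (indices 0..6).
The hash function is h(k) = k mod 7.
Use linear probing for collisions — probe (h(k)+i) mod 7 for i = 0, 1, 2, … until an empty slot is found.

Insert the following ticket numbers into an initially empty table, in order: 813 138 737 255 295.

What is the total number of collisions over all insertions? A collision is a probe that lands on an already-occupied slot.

Insert 813: h=1, slot 1 empty → index 1.
Insert 138: h=5, slot 5 empty → index 5.
Insert 737: h=2, slot 2 empty → index 2.
Insert 255: h=3, slot 3 empty → index 3.
Insert 295: h=1, slots 1,2,3 occupied → index 4.
Table: [∅, 813, 737, 255, 295, 138, ∅]

3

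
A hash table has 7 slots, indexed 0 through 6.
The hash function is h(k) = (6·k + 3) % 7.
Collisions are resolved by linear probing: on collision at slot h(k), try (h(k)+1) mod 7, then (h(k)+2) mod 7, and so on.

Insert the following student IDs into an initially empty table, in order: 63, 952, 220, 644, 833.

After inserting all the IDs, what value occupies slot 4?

952

63 hashes to 3; slot 3 is free → place at 3.
952 hashes to 3; 3 taken → place at 4.
220 hashes to 0; slot 0 is free → place at 0.
644 hashes to 3; 3,4 taken → place at 5.
833 hashes to 3; 3,4,5 taken → place at 6.
Table: [220, —, —, 63, 952, 644, 833]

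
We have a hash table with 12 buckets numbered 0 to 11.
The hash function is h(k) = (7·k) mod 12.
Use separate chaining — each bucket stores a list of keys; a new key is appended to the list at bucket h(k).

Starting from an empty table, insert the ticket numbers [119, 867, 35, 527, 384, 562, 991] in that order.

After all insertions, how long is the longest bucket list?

3

Insert 119: h=5, bucket 5 empty -> new chain.
Insert 867: h=9, bucket 9 empty -> new chain.
Insert 35: h=5, bucket 5 nonempty -> append to chain.
Insert 527: h=5, bucket 5 nonempty -> append to chain.
Insert 384: h=0, bucket 0 empty -> new chain.
Insert 562: h=10, bucket 10 empty -> new chain.
Insert 991: h=1, bucket 1 empty -> new chain.
Final buckets:
0: 384
1: 991
2: -
3: -
4: -
5: 119 -> 35 -> 527
6: -
7: -
8: -
9: 867
10: 562
11: -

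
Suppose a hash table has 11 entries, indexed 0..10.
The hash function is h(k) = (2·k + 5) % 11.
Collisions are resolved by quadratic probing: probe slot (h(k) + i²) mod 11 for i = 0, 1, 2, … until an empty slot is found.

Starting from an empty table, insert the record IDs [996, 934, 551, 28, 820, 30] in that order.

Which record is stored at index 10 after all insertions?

28

Insert 996: h=6, slot 6 empty -> index 6.
Insert 934: h=3, slot 3 empty -> index 3.
Insert 551: h=7, slot 7 empty -> index 7.
Insert 28: h=6, slots 6,7 occupied -> index 10.
Insert 820: h=6, slots 6,7,10 occupied -> index 4.
Insert 30: h=10, slot 10 occupied -> index 0.
Table: [30, ., ., 934, 820, ., 996, 551, ., ., 28]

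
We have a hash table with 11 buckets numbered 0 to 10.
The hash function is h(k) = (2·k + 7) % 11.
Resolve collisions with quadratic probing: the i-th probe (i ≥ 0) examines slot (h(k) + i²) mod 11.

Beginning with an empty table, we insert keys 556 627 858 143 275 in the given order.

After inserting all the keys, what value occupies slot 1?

275

Insert 556: h=8, slot 8 empty → index 8.
Insert 627: h=7, slot 7 empty → index 7.
Insert 858: h=7, slots 7,8 occupied → index 0.
Insert 143: h=7, slots 7,8,0 occupied → index 5.
Insert 275: h=7, slots 7,8,0,5 occupied → index 1.
Table: [858, 275, _, _, _, 143, _, 627, 556, _, _]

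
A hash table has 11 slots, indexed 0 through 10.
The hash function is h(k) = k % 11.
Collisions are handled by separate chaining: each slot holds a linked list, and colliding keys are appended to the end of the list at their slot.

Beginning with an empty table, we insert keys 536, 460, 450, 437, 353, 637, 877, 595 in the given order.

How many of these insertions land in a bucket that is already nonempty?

4

536 → bucket 8
460 → bucket 9
450 → bucket 10
437 → bucket 8 (collision)
353 → bucket 1
637 → bucket 10 (collision)
877 → bucket 8 (collision)
595 → bucket 1 (collision)
Final buckets:
0: -
1: 353 -> 595
2: -
3: -
4: -
5: -
6: -
7: -
8: 536 -> 437 -> 877
9: 460
10: 450 -> 637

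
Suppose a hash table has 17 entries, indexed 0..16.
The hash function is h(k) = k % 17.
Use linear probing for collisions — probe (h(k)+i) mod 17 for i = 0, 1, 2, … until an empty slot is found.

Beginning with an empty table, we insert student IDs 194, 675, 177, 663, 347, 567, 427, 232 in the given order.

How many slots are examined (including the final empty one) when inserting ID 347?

3

194 hashes to 7; slot 7 is free -> place at 7.
675 hashes to 12; slot 12 is free -> place at 12.
177 hashes to 7; 7 taken -> place at 8.
663 hashes to 0; slot 0 is free -> place at 0.
347 hashes to 7; 7,8 taken -> place at 9.
567 hashes to 6; slot 6 is free -> place at 6.
427 hashes to 2; slot 2 is free -> place at 2.
232 hashes to 11; slot 11 is free -> place at 11.
Table: [663, -, 427, -, -, -, 567, 194, 177, 347, -, 232, 675, -, -, -, -]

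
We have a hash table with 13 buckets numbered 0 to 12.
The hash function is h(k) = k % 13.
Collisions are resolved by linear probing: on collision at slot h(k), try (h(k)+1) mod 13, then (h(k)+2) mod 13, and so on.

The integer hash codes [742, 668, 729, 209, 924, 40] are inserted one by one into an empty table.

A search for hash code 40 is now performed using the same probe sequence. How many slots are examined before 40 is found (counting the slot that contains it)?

6

742: h=1 => slot 1
668: h=5 => slot 5
729: h=1, probe 1,2 => slot 2
209: h=1, probe 1,2,3 => slot 3
924: h=1, probe 1,2,3,4 => slot 4
40: h=1, probe 1,2,3,4,5,6 => slot 6
Table: [∅, 742, 729, 209, 924, 668, 40, ∅, ∅, ∅, ∅, ∅, ∅]
Lookup 40: h=1, probe 1,2,3,4,5,6 → found at 6.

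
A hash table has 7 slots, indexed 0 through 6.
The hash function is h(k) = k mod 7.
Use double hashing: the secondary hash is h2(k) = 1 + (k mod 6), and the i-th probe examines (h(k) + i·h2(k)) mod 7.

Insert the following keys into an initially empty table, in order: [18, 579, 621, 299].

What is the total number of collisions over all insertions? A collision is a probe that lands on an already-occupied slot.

3

18 hashes to 4; slot 4 is free => place at 4.
579 hashes to 5; slot 5 is free => place at 5.
621 hashes to 5, h2=4; 5 taken => place at 2.
299 hashes to 5, h2=6; 5,4 taken => place at 3.
Table: [—, —, 621, 299, 18, 579, —]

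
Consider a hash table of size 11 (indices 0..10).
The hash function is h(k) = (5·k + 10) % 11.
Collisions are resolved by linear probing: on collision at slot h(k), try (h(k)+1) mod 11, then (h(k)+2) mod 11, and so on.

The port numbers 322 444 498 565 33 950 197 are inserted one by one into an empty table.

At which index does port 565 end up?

Insert 322: h=3, slot 3 empty -> index 3.
Insert 444: h=8, slot 8 empty -> index 8.
Insert 498: h=3, slot 3 occupied -> index 4.
Insert 565: h=8, slot 8 occupied -> index 9.
Insert 33: h=10, slot 10 empty -> index 10.
Insert 950: h=8, slots 8,9,10 occupied -> index 0.
Insert 197: h=5, slot 5 empty -> index 5.
Table: [950, _, _, 322, 498, 197, _, _, 444, 565, 33]

9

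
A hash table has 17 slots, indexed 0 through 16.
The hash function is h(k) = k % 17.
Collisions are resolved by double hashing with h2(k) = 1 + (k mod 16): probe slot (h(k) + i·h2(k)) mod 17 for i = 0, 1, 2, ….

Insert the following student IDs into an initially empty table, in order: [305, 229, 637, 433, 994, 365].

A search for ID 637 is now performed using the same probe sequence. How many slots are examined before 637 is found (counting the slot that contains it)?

Insert 305: h=16, slot 16 empty → index 16.
Insert 229: h=8, slot 8 empty → index 8.
Insert 637: h=8, h2=14, slot 8 occupied → index 5.
Insert 433: h=8, h2=2, slot 8 occupied → index 10.
Insert 994: h=8, h2=3, slot 8 occupied → index 11.
Insert 365: h=8, h2=14, slots 8,5 occupied → index 2.
Table: [∅, ∅, 365, ∅, ∅, 637, ∅, ∅, 229, ∅, 433, 994, ∅, ∅, ∅, ∅, 305]
Lookup 637: h=8, h2=14, probe 8,5 → found at 5.

2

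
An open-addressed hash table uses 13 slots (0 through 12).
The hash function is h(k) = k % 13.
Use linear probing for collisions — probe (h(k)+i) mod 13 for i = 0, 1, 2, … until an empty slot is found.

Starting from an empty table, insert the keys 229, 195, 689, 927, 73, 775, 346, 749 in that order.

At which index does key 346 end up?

229 hashes to 8; slot 8 is free -> place at 8.
195 hashes to 0; slot 0 is free -> place at 0.
689 hashes to 0; 0 taken -> place at 1.
927 hashes to 4; slot 4 is free -> place at 4.
73 hashes to 8; 8 taken -> place at 9.
775 hashes to 8; 8,9 taken -> place at 10.
346 hashes to 8; 8,9,10 taken -> place at 11.
749 hashes to 8; 8,9,10,11 taken -> place at 12.
Table: [195, 689, _, _, 927, _, _, _, 229, 73, 775, 346, 749]

11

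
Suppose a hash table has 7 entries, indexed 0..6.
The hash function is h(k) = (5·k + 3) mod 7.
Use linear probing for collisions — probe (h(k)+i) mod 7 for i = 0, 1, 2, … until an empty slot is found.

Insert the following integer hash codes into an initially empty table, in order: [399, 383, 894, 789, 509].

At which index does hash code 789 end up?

Insert 399: h=3, slot 3 empty -> index 3.
Insert 383: h=0, slot 0 empty -> index 0.
Insert 894: h=0, slot 0 occupied -> index 1.
Insert 789: h=0, slots 0,1 occupied -> index 2.
Insert 509: h=0, slots 0,1,2,3 occupied -> index 4.
Table: [383, 894, 789, 399, 509, -, -]

2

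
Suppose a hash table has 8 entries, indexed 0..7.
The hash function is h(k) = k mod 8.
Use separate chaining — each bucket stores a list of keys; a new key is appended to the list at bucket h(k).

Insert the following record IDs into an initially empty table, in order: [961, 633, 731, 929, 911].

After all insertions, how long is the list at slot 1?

961 → bucket 1
633 → bucket 1 (collision)
731 → bucket 3
929 → bucket 1 (collision)
911 → bucket 7
Final buckets:
0: ∅
1: 961 -> 633 -> 929
2: ∅
3: 731
4: ∅
5: ∅
6: ∅
7: 911

3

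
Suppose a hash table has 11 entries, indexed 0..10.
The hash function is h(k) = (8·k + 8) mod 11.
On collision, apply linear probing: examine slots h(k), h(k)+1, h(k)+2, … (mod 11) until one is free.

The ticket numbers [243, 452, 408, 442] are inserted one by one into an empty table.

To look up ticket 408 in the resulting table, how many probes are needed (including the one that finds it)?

3

243: h=5 => slot 5
452: h=5, probe 5,6 => slot 6
408: h=5, probe 5,6,7 => slot 7
442: h=2 => slot 2
Table: [-, -, 442, -, -, 243, 452, 408, -, -, -]
Lookup 408: h=5, probe 5,6,7 → found at 7.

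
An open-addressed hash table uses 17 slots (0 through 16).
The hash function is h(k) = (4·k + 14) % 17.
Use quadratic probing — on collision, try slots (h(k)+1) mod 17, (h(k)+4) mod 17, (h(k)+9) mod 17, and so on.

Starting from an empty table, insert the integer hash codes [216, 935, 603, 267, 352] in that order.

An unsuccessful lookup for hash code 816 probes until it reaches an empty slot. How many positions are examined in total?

216 hashes to 11; slot 11 is free -> place at 11.
935 hashes to 14; slot 14 is free -> place at 14.
603 hashes to 12; slot 12 is free -> place at 12.
267 hashes to 11; 11,12 taken -> place at 15.
352 hashes to 11; 11,12,15 taken -> place at 3.
Table: [-, -, -, 352, -, -, -, -, -, -, -, 216, 603, -, 935, 267, -]
Lookup 816: h=14, probe 14,15,1 → slot 1 empty, not found.

3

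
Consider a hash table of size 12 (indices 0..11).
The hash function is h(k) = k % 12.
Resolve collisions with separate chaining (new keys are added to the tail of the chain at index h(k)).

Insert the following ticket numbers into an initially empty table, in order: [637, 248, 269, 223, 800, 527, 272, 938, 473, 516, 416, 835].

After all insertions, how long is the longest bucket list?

4

Insert 637: h=1, bucket 1 empty -> new chain.
Insert 248: h=8, bucket 8 empty -> new chain.
Insert 269: h=5, bucket 5 empty -> new chain.
Insert 223: h=7, bucket 7 empty -> new chain.
Insert 800: h=8, bucket 8 nonempty -> append to chain.
Insert 527: h=11, bucket 11 empty -> new chain.
Insert 272: h=8, bucket 8 nonempty -> append to chain.
Insert 938: h=2, bucket 2 empty -> new chain.
Insert 473: h=5, bucket 5 nonempty -> append to chain.
Insert 516: h=0, bucket 0 empty -> new chain.
Insert 416: h=8, bucket 8 nonempty -> append to chain.
Insert 835: h=7, bucket 7 nonempty -> append to chain.
Final buckets:
0: 516
1: 637
2: 938
3: —
4: —
5: 269 -> 473
6: —
7: 223 -> 835
8: 248 -> 800 -> 272 -> 416
9: —
10: —
11: 527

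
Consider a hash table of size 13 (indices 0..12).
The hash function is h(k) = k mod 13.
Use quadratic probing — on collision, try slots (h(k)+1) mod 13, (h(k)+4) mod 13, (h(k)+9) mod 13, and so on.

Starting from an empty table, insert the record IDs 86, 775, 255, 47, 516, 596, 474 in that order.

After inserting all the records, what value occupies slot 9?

775

Insert 86: h=8, slot 8 empty → index 8.
Insert 775: h=8, slot 8 occupied → index 9.
Insert 255: h=8, slots 8,9 occupied → index 12.
Insert 47: h=8, slots 8,9,12 occupied → index 4.
Insert 516: h=9, slot 9 occupied → index 10.
Insert 596: h=11, slot 11 empty → index 11.
Insert 474: h=6, slot 6 empty → index 6.
Table: [—, —, —, —, 47, —, 474, —, 86, 775, 516, 596, 255]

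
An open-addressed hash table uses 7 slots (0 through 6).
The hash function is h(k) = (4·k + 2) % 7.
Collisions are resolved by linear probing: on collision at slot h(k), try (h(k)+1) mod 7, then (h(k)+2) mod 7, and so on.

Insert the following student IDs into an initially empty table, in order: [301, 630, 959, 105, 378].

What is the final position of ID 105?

301 hashes to 2; slot 2 is free -> place at 2.
630 hashes to 2; 2 taken -> place at 3.
959 hashes to 2; 2,3 taken -> place at 4.
105 hashes to 2; 2,3,4 taken -> place at 5.
378 hashes to 2; 2,3,4,5 taken -> place at 6.
Table: [_, _, 301, 630, 959, 105, 378]

5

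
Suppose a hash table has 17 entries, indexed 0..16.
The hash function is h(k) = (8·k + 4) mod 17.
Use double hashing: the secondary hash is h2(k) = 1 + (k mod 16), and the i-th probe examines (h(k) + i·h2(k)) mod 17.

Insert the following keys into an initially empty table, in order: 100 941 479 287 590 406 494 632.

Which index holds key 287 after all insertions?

100: h=5 => slot 5
941: h=1 => slot 1
479: h=11 => slot 11
287: h=5, h2=16, probe 5,4 => slot 4
590: h=15 => slot 15
406: h=5, h2=7, probe 5,12 => slot 12
494: h=12, h2=15, probe 12,10 => slot 10
632: h=11, h2=9, probe 11,3 => slot 3
Table: [_, 941, _, 632, 287, 100, _, _, _, _, 494, 479, 406, _, _, 590, _]

4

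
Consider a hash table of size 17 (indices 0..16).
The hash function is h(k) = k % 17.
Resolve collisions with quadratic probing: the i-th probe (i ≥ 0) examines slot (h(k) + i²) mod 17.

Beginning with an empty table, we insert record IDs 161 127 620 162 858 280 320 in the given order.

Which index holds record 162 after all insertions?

161 hashes to 8; slot 8 is free -> place at 8.
127 hashes to 8; 8 taken -> place at 9.
620 hashes to 8; 8,9 taken -> place at 12.
162 hashes to 9; 9 taken -> place at 10.
858 hashes to 8; 8,9,12 taken -> place at 0.
280 hashes to 8; 8,9,12,0 taken -> place at 7.
320 hashes to 14; slot 14 is free -> place at 14.
Table: [858, ., ., ., ., ., ., 280, 161, 127, 162, ., 620, ., 320, ., .]

10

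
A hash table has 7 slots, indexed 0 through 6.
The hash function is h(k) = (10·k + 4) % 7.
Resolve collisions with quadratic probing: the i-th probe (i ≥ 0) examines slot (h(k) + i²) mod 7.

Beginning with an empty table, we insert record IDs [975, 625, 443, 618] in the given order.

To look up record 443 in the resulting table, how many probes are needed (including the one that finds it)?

975 hashes to 3; slot 3 is free -> place at 3.
625 hashes to 3; 3 taken -> place at 4.
443 hashes to 3; 3,4 taken -> place at 0.
618 hashes to 3; 3,4,0 taken -> place at 5.
Table: [443, —, —, 975, 625, 618, —]
Lookup 443: h=3, probe 3,4,0 → found at 0.

3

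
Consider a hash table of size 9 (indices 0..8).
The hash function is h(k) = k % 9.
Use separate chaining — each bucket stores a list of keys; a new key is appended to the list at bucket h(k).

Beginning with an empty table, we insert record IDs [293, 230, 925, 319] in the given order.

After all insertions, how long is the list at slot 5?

2

293 -> bucket 5
230 -> bucket 5 (collision)
925 -> bucket 7
319 -> bucket 4
Final buckets:
0: _
1: _
2: _
3: _
4: 319
5: 293 -> 230
6: _
7: 925
8: _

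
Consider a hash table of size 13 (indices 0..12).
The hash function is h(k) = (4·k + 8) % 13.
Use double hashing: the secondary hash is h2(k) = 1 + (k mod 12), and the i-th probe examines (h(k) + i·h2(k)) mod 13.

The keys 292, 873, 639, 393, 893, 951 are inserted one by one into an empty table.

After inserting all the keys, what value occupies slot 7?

292 hashes to 6; slot 6 is free => place at 6.
873 hashes to 3; slot 3 is free => place at 3.
639 hashes to 3, h2=4; 3 taken => place at 7.
393 hashes to 7, h2=10; 7 taken => place at 4.
893 hashes to 5; slot 5 is free => place at 5.
951 hashes to 3, h2=4; 3,7 taken => place at 11.
Table: [_, _, _, 873, 393, 893, 292, 639, _, _, _, 951, _]

639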